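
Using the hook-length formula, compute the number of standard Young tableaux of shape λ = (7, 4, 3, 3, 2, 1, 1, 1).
# SYT of shape (7, 4, 3, 3, 2, 1, 1, 1) = 3456969516

Hook-length formula: f^λ = n! / Π hook(c), product over all cells c of the Young diagram. For λ = (7, 4, 3, 3, 2, 1, 1, 1), n = 22 boxes. Hook lengths by row (left-to-right, top-to-bottom): [14, 10, 8, 5, 3, 2, 1]; [10, 6, 4, 1]; [8, 4, 2]; [7, 3, 1]; [5, 1]; [3]; [2]; [1]. Product of hooks = 325140480000. So f^λ = 22! / 325140480000 = 1124000727777607680000 / 325140480000 = 3456969516.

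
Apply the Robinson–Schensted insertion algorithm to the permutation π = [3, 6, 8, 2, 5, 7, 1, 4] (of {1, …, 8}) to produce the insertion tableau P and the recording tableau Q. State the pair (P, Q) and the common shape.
P = [1, 4, 7] / [2, 5, 8] / [3, 6];  Q = [1, 2, 3] / [4, 5, 6] / [7, 8];  common shape = (3, 3, 2)

Row-insert the values π_1, π_2, … into P one at a time, bumping the leftmost entry strictly greater than the inserted value down to the next row. The recording tableau Q records, in position (i, j), the step at which that cell was added to P.
  Insert 3 (step 1): P = [3];  Q = [1]
  Insert 6 (step 2): P = [3, 6];  Q = [1, 2]
  Insert 8 (step 3): P = [3, 6, 8];  Q = [1, 2, 3]
  Insert 2 (step 4): P = [2, 6, 8] / [3];  Q = [1, 2, 3] / [4]
  Insert 5 (step 5): P = [2, 5, 8] / [3, 6];  Q = [1, 2, 3] / [4, 5]
  Insert 7 (step 6): P = [2, 5, 7] / [3, 6, 8];  Q = [1, 2, 3] / [4, 5, 6]
  Insert 1 (step 7): P = [1, 5, 7] / [2, 6, 8] / [3];  Q = [1, 2, 3] / [4, 5, 6] / [7]
  Insert 4 (step 8): P = [1, 4, 7] / [2, 5, 8] / [3, 6];  Q = [1, 2, 3] / [4, 5, 6] / [7, 8]
Final shape: (3, 3, 2).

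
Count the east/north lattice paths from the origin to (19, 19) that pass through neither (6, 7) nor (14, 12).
Number of paths = 20521776264

Inclusion–exclusion. Total paths: C(38, 19) = 35345263800. Through P₁: C(13, 6)·C(25, 13) = 8923714800. Through P₂: C(26, 14)·C(12, 5) = 7648898400. Since P₁ is strictly southwest of P₂, a monotone path through both must visit P₁ then P₂; paths through both = C(13, 6)·C(13, 8)·C(12, 5) = 1749125664. Avoid both = 35345263800 − 8923714800 − 7648898400 + 1749125664 = 20521776264.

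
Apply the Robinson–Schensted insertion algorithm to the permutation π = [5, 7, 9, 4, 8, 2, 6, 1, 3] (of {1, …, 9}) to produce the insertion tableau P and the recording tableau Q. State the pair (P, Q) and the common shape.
P = [1, 3, 8] / [2, 6] / [4, 7] / [5, 9];  Q = [1, 2, 3] / [4, 5] / [6, 7] / [8, 9];  common shape = (3, 2, 2, 2)

Row-insert the values π_1, π_2, … into P one at a time, bumping the leftmost entry strictly greater than the inserted value down to the next row. The recording tableau Q records, in position (i, j), the step at which that cell was added to P.
  Insert 5 (step 1): P = [5];  Q = [1]
  Insert 7 (step 2): P = [5, 7];  Q = [1, 2]
  Insert 9 (step 3): P = [5, 7, 9];  Q = [1, 2, 3]
  Insert 4 (step 4): P = [4, 7, 9] / [5];  Q = [1, 2, 3] / [4]
  Insert 8 (step 5): P = [4, 7, 8] / [5, 9];  Q = [1, 2, 3] / [4, 5]
  Insert 2 (step 6): P = [2, 7, 8] / [4, 9] / [5];  Q = [1, 2, 3] / [4, 5] / [6]
  Insert 6 (step 7): P = [2, 6, 8] / [4, 7] / [5, 9];  Q = [1, 2, 3] / [4, 5] / [6, 7]
  Insert 1 (step 8): P = [1, 6, 8] / [2, 7] / [4, 9] / [5];  Q = [1, 2, 3] / [4, 5] / [6, 7] / [8]
  Insert 3 (step 9): P = [1, 3, 8] / [2, 6] / [4, 7] / [5, 9];  Q = [1, 2, 3] / [4, 5] / [6, 7] / [8, 9]
Final shape: (3, 2, 2, 2).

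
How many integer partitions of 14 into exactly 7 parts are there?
p(14, 7 parts) = 15

Partitions of n into exactly k parts ↔ partitions of n − k into at most k parts (subtract 1 from each part). For n = 14, k = 7, the partitions are: 8+1+1+1+1+1+1, 7+2+1+1+1+1+1, 6+3+1+1+1+1+1, 6+2+2+1+1+1+1, 5+4+1+1+1+1+1, 5+3+2+1+1+1+1, 5+2+2+2+1+1+1, 4+4+2+1+1+1+1, 4+3+3+1+1+1+1, 4+3+2+2+1+1+1, 4+2+2+2+2+1+1, 3+3+3+2+1+1+1, 3+3+2+2+2+1+1, 3+2+2+2+2+2+1, 2+2+2+2+2+2+2. Count = 15.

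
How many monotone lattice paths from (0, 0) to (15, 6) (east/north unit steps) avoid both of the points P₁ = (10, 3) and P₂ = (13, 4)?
Number of paths = 30832

Inclusion–exclusion. Total paths: C(21, 15) = 54264. Through P₁: C(13, 10)·C(8, 5) = 16016. Through P₂: C(17, 13)·C(4, 2) = 14280. Since P₁ is strictly southwest of P₂, a monotone path through both must visit P₁ then P₂; paths through both = C(13, 10)·C(4, 3)·C(4, 2) = 6864. Avoid both = 54264 − 16016 − 14280 + 6864 = 30832.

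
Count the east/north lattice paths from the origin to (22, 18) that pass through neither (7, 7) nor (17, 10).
Number of paths = 77269839309

Inclusion–exclusion. Total paths: C(40, 22) = 113380261800. Through P₁: C(14, 7)·C(26, 15) = 26516181120. Through P₂: C(27, 17)·C(13, 5) = 10857498795. Since P₁ is strictly southwest of P₂, a monotone path through both must visit P₁ then P₂; paths through both = C(14, 7)·C(13, 10)·C(13, 5) = 1263257424. Avoid both = 113380261800 − 26516181120 − 10857498795 + 1263257424 = 77269839309.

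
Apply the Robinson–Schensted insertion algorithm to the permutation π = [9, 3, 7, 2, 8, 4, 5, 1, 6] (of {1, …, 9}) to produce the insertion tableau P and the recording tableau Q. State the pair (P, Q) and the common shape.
P = [1, 4, 5, 6] / [2, 7, 8] / [3] / [9];  Q = [1, 3, 5, 9] / [2, 6, 7] / [4] / [8];  common shape = (4, 3, 1, 1)

Row-insert the values π_1, π_2, … into P one at a time, bumping the leftmost entry strictly greater than the inserted value down to the next row. The recording tableau Q records, in position (i, j), the step at which that cell was added to P.
  Insert 9 (step 1): P = [9];  Q = [1]
  Insert 3 (step 2): P = [3] / [9];  Q = [1] / [2]
  Insert 7 (step 3): P = [3, 7] / [9];  Q = [1, 3] / [2]
  Insert 2 (step 4): P = [2, 7] / [3] / [9];  Q = [1, 3] / [2] / [4]
  Insert 8 (step 5): P = [2, 7, 8] / [3] / [9];  Q = [1, 3, 5] / [2] / [4]
  Insert 4 (step 6): P = [2, 4, 8] / [3, 7] / [9];  Q = [1, 3, 5] / [2, 6] / [4]
  Insert 5 (step 7): P = [2, 4, 5] / [3, 7, 8] / [9];  Q = [1, 3, 5] / [2, 6, 7] / [4]
  Insert 1 (step 8): P = [1, 4, 5] / [2, 7, 8] / [3] / [9];  Q = [1, 3, 5] / [2, 6, 7] / [4] / [8]
  Insert 6 (step 9): P = [1, 4, 5, 6] / [2, 7, 8] / [3] / [9];  Q = [1, 3, 5, 9] / [2, 6, 7] / [4] / [8]
Final shape: (4, 3, 1, 1).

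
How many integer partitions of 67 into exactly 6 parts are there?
p(67, 6 parts) = 21301

Partitions of n into exactly k parts are in bijection with partitions of n − k into at most k parts (subtract 1 from each part). So p(67, exactly 6) = p(61, parts ≤ 6). Computing via the recurrence p(m, j) = p(m, j−1) + p(m−j, j) gives 21301.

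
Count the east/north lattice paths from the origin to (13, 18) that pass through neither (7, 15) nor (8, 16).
Number of paths = 183645336

Inclusion–exclusion. Total paths: C(31, 13) = 206253075. Through P₁: C(22, 7)·C(9, 6) = 14325696. Through P₂: C(24, 8)·C(7, 5) = 15444891. Since P₁ is strictly southwest of P₂, a monotone path through both must visit P₁ then P₂; paths through both = C(22, 7)·C(2, 1)·C(7, 5) = 7162848. Avoid both = 206253075 − 14325696 − 15444891 + 7162848 = 183645336.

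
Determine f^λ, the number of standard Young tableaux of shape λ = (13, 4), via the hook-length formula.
# SYT of shape (13, 4) = 1700

Hook-length formula: f^λ = n! / Π hook(c), product over all cells c of the Young diagram. For λ = (13, 4), n = 17 boxes. Hook lengths by row (left-to-right, top-to-bottom): [14, 13, 12, 11, 9, 8, 7, 6, 5, 4, 3, 2, 1]; [4, 3, 2, 1]. Product of hooks = 209227898880. So f^λ = 17! / 209227898880 = 355687428096000 / 209227898880 = 1700.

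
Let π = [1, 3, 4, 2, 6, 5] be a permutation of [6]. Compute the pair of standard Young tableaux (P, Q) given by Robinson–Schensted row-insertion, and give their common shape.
P = [1, 2, 4, 5] / [3, 6];  Q = [1, 2, 3, 5] / [4, 6];  common shape = (4, 2)

Row-insert the values π_1, π_2, … into P one at a time, bumping the leftmost entry strictly greater than the inserted value down to the next row. The recording tableau Q records, in position (i, j), the step at which that cell was added to P.
  Insert 1 (step 1): P = [1];  Q = [1]
  Insert 3 (step 2): P = [1, 3];  Q = [1, 2]
  Insert 4 (step 3): P = [1, 3, 4];  Q = [1, 2, 3]
  Insert 2 (step 4): P = [1, 2, 4] / [3];  Q = [1, 2, 3] / [4]
  Insert 6 (step 5): P = [1, 2, 4, 6] / [3];  Q = [1, 2, 3, 5] / [4]
  Insert 5 (step 6): P = [1, 2, 4, 5] / [3, 6];  Q = [1, 2, 3, 5] / [4, 6]
Final shape: (4, 2).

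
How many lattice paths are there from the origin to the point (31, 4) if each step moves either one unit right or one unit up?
Number of paths = 52360

A monotone lattice path from (0, 0) to (31, 4) consists of 31 east steps and 4 north steps in some order, so it is determined by which 31 of the 35 steps are east. The count is C(35, 31) = 52360.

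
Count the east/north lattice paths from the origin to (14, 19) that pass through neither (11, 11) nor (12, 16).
Number of paths = 440521290

Inclusion–exclusion. Total paths: C(33, 14) = 818809200. Through P₁: C(22, 11)·C(11, 3) = 116396280. Through P₂: C(28, 12)·C(5, 2) = 304217550. Since P₁ is strictly southwest of P₂, a monotone path through both must visit P₁ then P₂; paths through both = C(22, 11)·C(6, 1)·C(5, 2) = 42325920. Avoid both = 818809200 − 116396280 − 304217550 + 42325920 = 440521290.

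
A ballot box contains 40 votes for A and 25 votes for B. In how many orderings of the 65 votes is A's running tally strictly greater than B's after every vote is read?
Strict-lead orderings = 150389463281799672

Total orderings of the 65 votes with 40 for A: C(65, 40) = 651687674221131912. By the Bertrand ballot formula (Cycle Lemma / reflection principle), the number of orderings in which A is strictly ahead of B throughout is (p − q)/(p + q) · C(p + q, p) = (40 − 25)/(40 + 25) · 651687674221131912 = 150389463281799672.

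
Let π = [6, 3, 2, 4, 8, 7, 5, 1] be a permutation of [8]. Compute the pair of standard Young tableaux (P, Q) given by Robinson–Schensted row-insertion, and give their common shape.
P = [1, 4, 5] / [2, 7] / [3, 8] / [6];  Q = [1, 4, 5] / [2, 6] / [3, 7] / [8];  common shape = (3, 2, 2, 1)

Row-insert the values π_1, π_2, … into P one at a time, bumping the leftmost entry strictly greater than the inserted value down to the next row. The recording tableau Q records, in position (i, j), the step at which that cell was added to P.
  Insert 6 (step 1): P = [6];  Q = [1]
  Insert 3 (step 2): P = [3] / [6];  Q = [1] / [2]
  Insert 2 (step 3): P = [2] / [3] / [6];  Q = [1] / [2] / [3]
  Insert 4 (step 4): P = [2, 4] / [3] / [6];  Q = [1, 4] / [2] / [3]
  Insert 8 (step 5): P = [2, 4, 8] / [3] / [6];  Q = [1, 4, 5] / [2] / [3]
  Insert 7 (step 6): P = [2, 4, 7] / [3, 8] / [6];  Q = [1, 4, 5] / [2, 6] / [3]
  Insert 5 (step 7): P = [2, 4, 5] / [3, 7] / [6, 8];  Q = [1, 4, 5] / [2, 6] / [3, 7]
  Insert 1 (step 8): P = [1, 4, 5] / [2, 7] / [3, 8] / [6];  Q = [1, 4, 5] / [2, 6] / [3, 7] / [8]
Final shape: (3, 2, 2, 1).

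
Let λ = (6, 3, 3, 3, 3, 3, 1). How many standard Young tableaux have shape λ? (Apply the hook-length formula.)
# SYT of shape (6, 3, 3, 3, 3, 3, 1) = 298750452

Hook-length formula: f^λ = n! / Π hook(c), product over all cells c of the Young diagram. For λ = (6, 3, 3, 3, 3, 3, 1), n = 22 boxes. Hook lengths by row (left-to-right, top-to-bottom): [12, 10, 9, 3, 2, 1]; [8, 6, 5]; [7, 5, 4]; [6, 4, 3]; [5, 3, 2]; [4, 2, 1]; [1]. Product of hooks = 3762339840000. So f^λ = 22! / 3762339840000 = 1124000727777607680000 / 3762339840000 = 298750452.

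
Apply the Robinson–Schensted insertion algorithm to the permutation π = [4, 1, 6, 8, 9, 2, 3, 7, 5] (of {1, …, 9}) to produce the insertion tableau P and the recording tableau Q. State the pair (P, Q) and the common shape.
P = [1, 2, 3, 5] / [4, 6, 7, 9] / [8];  Q = [1, 3, 4, 5] / [2, 6, 7, 8] / [9];  common shape = (4, 4, 1)

Row-insert the values π_1, π_2, … into P one at a time, bumping the leftmost entry strictly greater than the inserted value down to the next row. The recording tableau Q records, in position (i, j), the step at which that cell was added to P.
  Insert 4 (step 1): P = [4];  Q = [1]
  Insert 1 (step 2): P = [1] / [4];  Q = [1] / [2]
  Insert 6 (step 3): P = [1, 6] / [4];  Q = [1, 3] / [2]
  Insert 8 (step 4): P = [1, 6, 8] / [4];  Q = [1, 3, 4] / [2]
  Insert 9 (step 5): P = [1, 6, 8, 9] / [4];  Q = [1, 3, 4, 5] / [2]
  Insert 2 (step 6): P = [1, 2, 8, 9] / [4, 6];  Q = [1, 3, 4, 5] / [2, 6]
  Insert 3 (step 7): P = [1, 2, 3, 9] / [4, 6, 8];  Q = [1, 3, 4, 5] / [2, 6, 7]
  Insert 7 (step 8): P = [1, 2, 3, 7] / [4, 6, 8, 9];  Q = [1, 3, 4, 5] / [2, 6, 7, 8]
  Insert 5 (step 9): P = [1, 2, 3, 5] / [4, 6, 7, 9] / [8];  Q = [1, 3, 4, 5] / [2, 6, 7, 8] / [9]
Final shape: (4, 4, 1).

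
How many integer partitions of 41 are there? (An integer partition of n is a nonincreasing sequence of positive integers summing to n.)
p(41) = 44583

Compute p(n) via the recurrence p(n, m) = p(n, m−1) + p(n−m, m), where p(n, m) counts partitions of n with all parts ≤ m and p(n) = p(n, n). The base cases are p(0, m) = 1 and p(n, 0) = 0 for n > 0. Filling the table yields p(41) = 44583. (Euler's pentagonal recurrence is an alternative.)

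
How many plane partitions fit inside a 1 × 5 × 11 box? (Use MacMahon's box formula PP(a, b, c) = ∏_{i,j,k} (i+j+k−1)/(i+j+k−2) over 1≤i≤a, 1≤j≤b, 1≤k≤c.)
PP(1, 5, 11) = 4368

Evaluate the triple product over i = 1..1, j = 1..5, k = 1..11. The factors are (2/1) · (3/2) · (4/3) · (5/4) · (6/5) · (7/6) · (8/7) · (9/8) · … (55 factors total). The numerators and denominators telescope so the product is an integer; carrying out the multiplication exactly gives PP(1, 5, 11) = 4368.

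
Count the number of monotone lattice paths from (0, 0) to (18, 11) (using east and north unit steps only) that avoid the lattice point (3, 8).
Number of paths = 34462650

Total paths from (0, 0) to (18, 11): C(29, 18) = 34597290. Paths through (3, 8): (paths (0, 0) → (3, 8)) × (paths (3, 8) → (18, 11)) = C(11, 3) · C(18, 15) = 165 · 816 = 134640. Avoidance count = 34597290 − 134640 = 34462650.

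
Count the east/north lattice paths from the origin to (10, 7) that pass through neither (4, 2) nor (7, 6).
Number of paths = 7754

Inclusion–exclusion. Total paths: C(17, 10) = 19448. Through P₁: C(6, 4)·C(11, 6) = 6930. Through P₂: C(13, 7)·C(4, 3) = 6864. Since P₁ is strictly southwest of P₂, a monotone path through both must visit P₁ then P₂; paths through both = C(6, 4)·C(7, 3)·C(4, 3) = 2100. Avoid both = 19448 − 6930 − 6864 + 2100 = 7754.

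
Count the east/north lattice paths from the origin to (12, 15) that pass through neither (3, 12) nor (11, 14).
Number of paths = 8409910

Inclusion–exclusion. Total paths: C(27, 12) = 17383860. Through P₁: C(15, 3)·C(12, 9) = 100100. Through P₂: C(25, 11)·C(2, 1) = 8914800. Since P₁ is strictly southwest of P₂, a monotone path through both must visit P₁ then P₂; paths through both = C(15, 3)·C(10, 8)·C(2, 1) = 40950. Avoid both = 17383860 − 100100 − 8914800 + 40950 = 8409910.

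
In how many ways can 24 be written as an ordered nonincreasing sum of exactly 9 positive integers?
p(24, 9 parts) = 157

Partitions of n into exactly k parts are in bijection with partitions of n − k into at most k parts (subtract 1 from each part). So p(24, exactly 9) = p(15, parts ≤ 9). Computing via the recurrence p(m, j) = p(m, j−1) + p(m−j, j) gives 157.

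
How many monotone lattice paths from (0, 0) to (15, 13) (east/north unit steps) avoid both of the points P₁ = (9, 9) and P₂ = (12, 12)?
Number of paths = 20304936

Inclusion–exclusion. Total paths: C(28, 15) = 37442160. Through P₁: C(18, 9)·C(10, 6) = 10210200. Through P₂: C(24, 12)·C(4, 3) = 10816624. Since P₁ is strictly southwest of P₂, a monotone path through both must visit P₁ then P₂; paths through both = C(18, 9)·C(6, 3)·C(4, 3) = 3889600. Avoid both = 37442160 − 10210200 − 10816624 + 3889600 = 20304936.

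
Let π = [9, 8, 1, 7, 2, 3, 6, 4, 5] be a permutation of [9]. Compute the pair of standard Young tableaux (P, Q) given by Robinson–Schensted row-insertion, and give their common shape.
P = [1, 2, 3, 4, 5] / [6] / [7] / [8] / [9];  Q = [1, 4, 6, 7, 9] / [2] / [3] / [5] / [8];  common shape = (5, 1, 1, 1, 1)

Row-insert the values π_1, π_2, … into P one at a time, bumping the leftmost entry strictly greater than the inserted value down to the next row. The recording tableau Q records, in position (i, j), the step at which that cell was added to P.
  Insert 9 (step 1): P = [9];  Q = [1]
  Insert 8 (step 2): P = [8] / [9];  Q = [1] / [2]
  Insert 1 (step 3): P = [1] / [8] / [9];  Q = [1] / [2] / [3]
  Insert 7 (step 4): P = [1, 7] / [8] / [9];  Q = [1, 4] / [2] / [3]
  Insert 2 (step 5): P = [1, 2] / [7] / [8] / [9];  Q = [1, 4] / [2] / [3] / [5]
  Insert 3 (step 6): P = [1, 2, 3] / [7] / [8] / [9];  Q = [1, 4, 6] / [2] / [3] / [5]
  Insert 6 (step 7): P = [1, 2, 3, 6] / [7] / [8] / [9];  Q = [1, 4, 6, 7] / [2] / [3] / [5]
  Insert 4 (step 8): P = [1, 2, 3, 4] / [6] / [7] / [8] / [9];  Q = [1, 4, 6, 7] / [2] / [3] / [5] / [8]
  Insert 5 (step 9): P = [1, 2, 3, 4, 5] / [6] / [7] / [8] / [9];  Q = [1, 4, 6, 7, 9] / [2] / [3] / [5] / [8]
Final shape: (5, 1, 1, 1, 1).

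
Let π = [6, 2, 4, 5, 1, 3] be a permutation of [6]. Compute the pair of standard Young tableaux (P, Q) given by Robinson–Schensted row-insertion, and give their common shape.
P = [1, 3, 5] / [2, 4] / [6];  Q = [1, 3, 4] / [2, 6] / [5];  common shape = (3, 2, 1)

Row-insert the values π_1, π_2, … into P one at a time, bumping the leftmost entry strictly greater than the inserted value down to the next row. The recording tableau Q records, in position (i, j), the step at which that cell was added to P.
  Insert 6 (step 1): P = [6];  Q = [1]
  Insert 2 (step 2): P = [2] / [6];  Q = [1] / [2]
  Insert 4 (step 3): P = [2, 4] / [6];  Q = [1, 3] / [2]
  Insert 5 (step 4): P = [2, 4, 5] / [6];  Q = [1, 3, 4] / [2]
  Insert 1 (step 5): P = [1, 4, 5] / [2] / [6];  Q = [1, 3, 4] / [2] / [5]
  Insert 3 (step 6): P = [1, 3, 5] / [2, 4] / [6];  Q = [1, 3, 4] / [2, 6] / [5]
Final shape: (3, 2, 1).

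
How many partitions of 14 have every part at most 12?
p(14, parts ≤ 12) = 133

Partitions of 14 with all parts ≤ 12: 12+2, 12+1+1, 11+3, 11+2+1, 11+1+1+1, 10+4, 10+3+1, 10+2+2, 10+2+1+1, 10+1+1+1+1, 9+5, 9+4+1, 9+3+2, 9+3+1+1, 9+2+2+1, 9+2+1+1+1, 9+1+1+1+1+1, 8+6, 8+5+1, 8+4+2, 8+4+1+1, 8+3+3, 8+3+2+1, 8+3+1+1+1, 8+2+2+2, 8+2+2+1+1, 8+2+1+1+1+1, 8+1+1+1+1+1+1, 7+7, 7+6+1, … (133 total). Count = 133.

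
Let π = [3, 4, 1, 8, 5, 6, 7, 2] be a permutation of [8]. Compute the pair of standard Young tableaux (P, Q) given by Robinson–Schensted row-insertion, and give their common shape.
P = [1, 2, 5, 6, 7] / [3, 4] / [8];  Q = [1, 2, 4, 6, 7] / [3, 5] / [8];  common shape = (5, 2, 1)

Row-insert the values π_1, π_2, … into P one at a time, bumping the leftmost entry strictly greater than the inserted value down to the next row. The recording tableau Q records, in position (i, j), the step at which that cell was added to P.
  Insert 3 (step 1): P = [3];  Q = [1]
  Insert 4 (step 2): P = [3, 4];  Q = [1, 2]
  Insert 1 (step 3): P = [1, 4] / [3];  Q = [1, 2] / [3]
  Insert 8 (step 4): P = [1, 4, 8] / [3];  Q = [1, 2, 4] / [3]
  Insert 5 (step 5): P = [1, 4, 5] / [3, 8];  Q = [1, 2, 4] / [3, 5]
  Insert 6 (step 6): P = [1, 4, 5, 6] / [3, 8];  Q = [1, 2, 4, 6] / [3, 5]
  Insert 7 (step 7): P = [1, 4, 5, 6, 7] / [3, 8];  Q = [1, 2, 4, 6, 7] / [3, 5]
  Insert 2 (step 8): P = [1, 2, 5, 6, 7] / [3, 4] / [8];  Q = [1, 2, 4, 6, 7] / [3, 5] / [8]
Final shape: (5, 2, 1).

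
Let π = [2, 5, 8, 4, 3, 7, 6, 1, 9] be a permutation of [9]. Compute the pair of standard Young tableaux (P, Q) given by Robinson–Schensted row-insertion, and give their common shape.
P = [1, 3, 6, 9] / [2, 7] / [4, 8] / [5];  Q = [1, 2, 3, 9] / [4, 6] / [5, 7] / [8];  common shape = (4, 2, 2, 1)

Row-insert the values π_1, π_2, … into P one at a time, bumping the leftmost entry strictly greater than the inserted value down to the next row. The recording tableau Q records, in position (i, j), the step at which that cell was added to P.
  Insert 2 (step 1): P = [2];  Q = [1]
  Insert 5 (step 2): P = [2, 5];  Q = [1, 2]
  Insert 8 (step 3): P = [2, 5, 8];  Q = [1, 2, 3]
  Insert 4 (step 4): P = [2, 4, 8] / [5];  Q = [1, 2, 3] / [4]
  Insert 3 (step 5): P = [2, 3, 8] / [4] / [5];  Q = [1, 2, 3] / [4] / [5]
  Insert 7 (step 6): P = [2, 3, 7] / [4, 8] / [5];  Q = [1, 2, 3] / [4, 6] / [5]
  Insert 6 (step 7): P = [2, 3, 6] / [4, 7] / [5, 8];  Q = [1, 2, 3] / [4, 6] / [5, 7]
  Insert 1 (step 8): P = [1, 3, 6] / [2, 7] / [4, 8] / [5];  Q = [1, 2, 3] / [4, 6] / [5, 7] / [8]
  Insert 9 (step 9): P = [1, 3, 6, 9] / [2, 7] / [4, 8] / [5];  Q = [1, 2, 3, 9] / [4, 6] / [5, 7] / [8]
Final shape: (4, 2, 2, 1).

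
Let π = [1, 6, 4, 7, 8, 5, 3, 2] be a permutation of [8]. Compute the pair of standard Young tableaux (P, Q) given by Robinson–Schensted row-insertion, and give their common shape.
P = [1, 2, 5, 8] / [3, 7] / [4] / [6];  Q = [1, 2, 4, 5] / [3, 6] / [7] / [8];  common shape = (4, 2, 1, 1)

Row-insert the values π_1, π_2, … into P one at a time, bumping the leftmost entry strictly greater than the inserted value down to the next row. The recording tableau Q records, in position (i, j), the step at which that cell was added to P.
  Insert 1 (step 1): P = [1];  Q = [1]
  Insert 6 (step 2): P = [1, 6];  Q = [1, 2]
  Insert 4 (step 3): P = [1, 4] / [6];  Q = [1, 2] / [3]
  Insert 7 (step 4): P = [1, 4, 7] / [6];  Q = [1, 2, 4] / [3]
  Insert 8 (step 5): P = [1, 4, 7, 8] / [6];  Q = [1, 2, 4, 5] / [3]
  Insert 5 (step 6): P = [1, 4, 5, 8] / [6, 7];  Q = [1, 2, 4, 5] / [3, 6]
  Insert 3 (step 7): P = [1, 3, 5, 8] / [4, 7] / [6];  Q = [1, 2, 4, 5] / [3, 6] / [7]
  Insert 2 (step 8): P = [1, 2, 5, 8] / [3, 7] / [4] / [6];  Q = [1, 2, 4, 5] / [3, 6] / [7] / [8]
Final shape: (4, 2, 1, 1).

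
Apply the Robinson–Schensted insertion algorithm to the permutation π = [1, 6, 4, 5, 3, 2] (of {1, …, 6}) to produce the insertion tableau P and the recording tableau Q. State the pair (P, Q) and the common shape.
P = [1, 2, 5] / [3] / [4] / [6];  Q = [1, 2, 4] / [3] / [5] / [6];  common shape = (3, 1, 1, 1)

Row-insert the values π_1, π_2, … into P one at a time, bumping the leftmost entry strictly greater than the inserted value down to the next row. The recording tableau Q records, in position (i, j), the step at which that cell was added to P.
  Insert 1 (step 1): P = [1];  Q = [1]
  Insert 6 (step 2): P = [1, 6];  Q = [1, 2]
  Insert 4 (step 3): P = [1, 4] / [6];  Q = [1, 2] / [3]
  Insert 5 (step 4): P = [1, 4, 5] / [6];  Q = [1, 2, 4] / [3]
  Insert 3 (step 5): P = [1, 3, 5] / [4] / [6];  Q = [1, 2, 4] / [3] / [5]
  Insert 2 (step 6): P = [1, 2, 5] / [3] / [4] / [6];  Q = [1, 2, 4] / [3] / [5] / [6]
Final shape: (3, 1, 1, 1).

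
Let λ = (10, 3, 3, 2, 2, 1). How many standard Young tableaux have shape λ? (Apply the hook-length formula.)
# SYT of shape (10, 3, 3, 2, 2, 1) = 128931264

Hook-length formula: f^λ = n! / Π hook(c), product over all cells c of the Young diagram. For λ = (10, 3, 3, 2, 2, 1), n = 21 boxes. Hook lengths by row (left-to-right, top-to-bottom): [15, 13, 10, 7, 6, 5, 4, 3, 2, 1]; [7, 5, 2]; [6, 4, 1]; [4, 2]; [3, 1]; [1]. Product of hooks = 396264960000. So f^λ = 21! / 396264960000 = 51090942171709440000 / 396264960000 = 128931264.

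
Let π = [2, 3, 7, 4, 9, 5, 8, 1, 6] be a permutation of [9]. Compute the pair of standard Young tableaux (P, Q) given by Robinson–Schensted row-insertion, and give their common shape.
P = [1, 3, 4, 5, 6] / [2, 8] / [7, 9];  Q = [1, 2, 3, 5, 7] / [4, 6] / [8, 9];  common shape = (5, 2, 2)

Row-insert the values π_1, π_2, … into P one at a time, bumping the leftmost entry strictly greater than the inserted value down to the next row. The recording tableau Q records, in position (i, j), the step at which that cell was added to P.
  Insert 2 (step 1): P = [2];  Q = [1]
  Insert 3 (step 2): P = [2, 3];  Q = [1, 2]
  Insert 7 (step 3): P = [2, 3, 7];  Q = [1, 2, 3]
  Insert 4 (step 4): P = [2, 3, 4] / [7];  Q = [1, 2, 3] / [4]
  Insert 9 (step 5): P = [2, 3, 4, 9] / [7];  Q = [1, 2, 3, 5] / [4]
  Insert 5 (step 6): P = [2, 3, 4, 5] / [7, 9];  Q = [1, 2, 3, 5] / [4, 6]
  Insert 8 (step 7): P = [2, 3, 4, 5, 8] / [7, 9];  Q = [1, 2, 3, 5, 7] / [4, 6]
  Insert 1 (step 8): P = [1, 3, 4, 5, 8] / [2, 9] / [7];  Q = [1, 2, 3, 5, 7] / [4, 6] / [8]
  Insert 6 (step 9): P = [1, 3, 4, 5, 6] / [2, 8] / [7, 9];  Q = [1, 2, 3, 5, 7] / [4, 6] / [8, 9]
Final shape: (5, 2, 2).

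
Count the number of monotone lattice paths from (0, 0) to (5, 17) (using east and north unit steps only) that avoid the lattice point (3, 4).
Number of paths = 22659

Total paths from (0, 0) to (5, 17): C(22, 5) = 26334. Paths through (3, 4): (paths (0, 0) → (3, 4)) × (paths (3, 4) → (5, 17)) = C(7, 3) · C(15, 2) = 35 · 105 = 3675. Avoidance count = 26334 − 3675 = 22659.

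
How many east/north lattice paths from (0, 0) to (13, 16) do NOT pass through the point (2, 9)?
Number of paths = 66113595

Total paths from (0, 0) to (13, 16): C(29, 13) = 67863915. Paths through (2, 9): (paths (0, 0) → (2, 9)) × (paths (2, 9) → (13, 16)) = C(11, 2) · C(18, 11) = 55 · 31824 = 1750320. Avoidance count = 67863915 − 1750320 = 66113595.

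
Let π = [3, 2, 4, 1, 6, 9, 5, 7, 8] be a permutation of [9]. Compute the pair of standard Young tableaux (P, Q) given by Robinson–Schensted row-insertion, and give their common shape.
P = [1, 4, 5, 7, 8] / [2, 6, 9] / [3];  Q = [1, 3, 5, 6, 9] / [2, 7, 8] / [4];  common shape = (5, 3, 1)

Row-insert the values π_1, π_2, … into P one at a time, bumping the leftmost entry strictly greater than the inserted value down to the next row. The recording tableau Q records, in position (i, j), the step at which that cell was added to P.
  Insert 3 (step 1): P = [3];  Q = [1]
  Insert 2 (step 2): P = [2] / [3];  Q = [1] / [2]
  Insert 4 (step 3): P = [2, 4] / [3];  Q = [1, 3] / [2]
  Insert 1 (step 4): P = [1, 4] / [2] / [3];  Q = [1, 3] / [2] / [4]
  Insert 6 (step 5): P = [1, 4, 6] / [2] / [3];  Q = [1, 3, 5] / [2] / [4]
  Insert 9 (step 6): P = [1, 4, 6, 9] / [2] / [3];  Q = [1, 3, 5, 6] / [2] / [4]
  Insert 5 (step 7): P = [1, 4, 5, 9] / [2, 6] / [3];  Q = [1, 3, 5, 6] / [2, 7] / [4]
  Insert 7 (step 8): P = [1, 4, 5, 7] / [2, 6, 9] / [3];  Q = [1, 3, 5, 6] / [2, 7, 8] / [4]
  Insert 8 (step 9): P = [1, 4, 5, 7, 8] / [2, 6, 9] / [3];  Q = [1, 3, 5, 6, 9] / [2, 7, 8] / [4]
Final shape: (5, 3, 1).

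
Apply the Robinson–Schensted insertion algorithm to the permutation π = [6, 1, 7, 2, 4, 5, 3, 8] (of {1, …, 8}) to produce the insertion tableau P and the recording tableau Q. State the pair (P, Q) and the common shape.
P = [1, 2, 3, 5, 8] / [4, 7] / [6];  Q = [1, 3, 5, 6, 8] / [2, 4] / [7];  common shape = (5, 2, 1)

Row-insert the values π_1, π_2, … into P one at a time, bumping the leftmost entry strictly greater than the inserted value down to the next row. The recording tableau Q records, in position (i, j), the step at which that cell was added to P.
  Insert 6 (step 1): P = [6];  Q = [1]
  Insert 1 (step 2): P = [1] / [6];  Q = [1] / [2]
  Insert 7 (step 3): P = [1, 7] / [6];  Q = [1, 3] / [2]
  Insert 2 (step 4): P = [1, 2] / [6, 7];  Q = [1, 3] / [2, 4]
  Insert 4 (step 5): P = [1, 2, 4] / [6, 7];  Q = [1, 3, 5] / [2, 4]
  Insert 5 (step 6): P = [1, 2, 4, 5] / [6, 7];  Q = [1, 3, 5, 6] / [2, 4]
  Insert 3 (step 7): P = [1, 2, 3, 5] / [4, 7] / [6];  Q = [1, 3, 5, 6] / [2, 4] / [7]
  Insert 8 (step 8): P = [1, 2, 3, 5, 8] / [4, 7] / [6];  Q = [1, 3, 5, 6, 8] / [2, 4] / [7]
Final shape: (5, 2, 1).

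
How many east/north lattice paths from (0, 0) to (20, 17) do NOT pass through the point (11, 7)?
Number of paths = 12965531238

Total paths from (0, 0) to (20, 17): C(37, 20) = 15905368710. Paths through (11, 7): (paths (0, 0) → (11, 7)) × (paths (11, 7) → (20, 17)) = C(18, 11) · C(19, 9) = 31824 · 92378 = 2939837472. Avoidance count = 15905368710 − 2939837472 = 12965531238.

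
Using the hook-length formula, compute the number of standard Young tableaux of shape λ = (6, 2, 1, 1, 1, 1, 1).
# SYT of shape (6, 2, 1, 1, 1, 1, 1) = 4290

Hook-length formula: f^λ = n! / Π hook(c), product over all cells c of the Young diagram. For λ = (6, 2, 1, 1, 1, 1, 1), n = 13 boxes. Hook lengths by row (left-to-right, top-to-bottom): [12, 6, 4, 3, 2, 1]; [7, 1]; [5]; [4]; [3]; [2]; [1]. Product of hooks = 1451520. So f^λ = 13! / 1451520 = 6227020800 / 1451520 = 4290.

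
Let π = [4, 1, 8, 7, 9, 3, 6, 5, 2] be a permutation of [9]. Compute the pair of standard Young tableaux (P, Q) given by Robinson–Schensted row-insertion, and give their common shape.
P = [1, 2, 5] / [3, 6, 9] / [4] / [7] / [8];  Q = [1, 3, 5] / [2, 4, 7] / [6] / [8] / [9];  common shape = (3, 3, 1, 1, 1)

Row-insert the values π_1, π_2, … into P one at a time, bumping the leftmost entry strictly greater than the inserted value down to the next row. The recording tableau Q records, in position (i, j), the step at which that cell was added to P.
  Insert 4 (step 1): P = [4];  Q = [1]
  Insert 1 (step 2): P = [1] / [4];  Q = [1] / [2]
  Insert 8 (step 3): P = [1, 8] / [4];  Q = [1, 3] / [2]
  Insert 7 (step 4): P = [1, 7] / [4, 8];  Q = [1, 3] / [2, 4]
  Insert 9 (step 5): P = [1, 7, 9] / [4, 8];  Q = [1, 3, 5] / [2, 4]
  Insert 3 (step 6): P = [1, 3, 9] / [4, 7] / [8];  Q = [1, 3, 5] / [2, 4] / [6]
  Insert 6 (step 7): P = [1, 3, 6] / [4, 7, 9] / [8];  Q = [1, 3, 5] / [2, 4, 7] / [6]
  Insert 5 (step 8): P = [1, 3, 5] / [4, 6, 9] / [7] / [8];  Q = [1, 3, 5] / [2, 4, 7] / [6] / [8]
  Insert 2 (step 9): P = [1, 2, 5] / [3, 6, 9] / [4] / [7] / [8];  Q = [1, 3, 5] / [2, 4, 7] / [6] / [8] / [9]
Final shape: (3, 3, 1, 1, 1).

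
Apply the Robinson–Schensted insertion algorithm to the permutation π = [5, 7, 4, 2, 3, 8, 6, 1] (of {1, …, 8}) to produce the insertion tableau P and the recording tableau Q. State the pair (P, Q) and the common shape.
P = [1, 3, 6] / [2, 7, 8] / [4] / [5];  Q = [1, 2, 6] / [3, 5, 7] / [4] / [8];  common shape = (3, 3, 1, 1)

Row-insert the values π_1, π_2, … into P one at a time, bumping the leftmost entry strictly greater than the inserted value down to the next row. The recording tableau Q records, in position (i, j), the step at which that cell was added to P.
  Insert 5 (step 1): P = [5];  Q = [1]
  Insert 7 (step 2): P = [5, 7];  Q = [1, 2]
  Insert 4 (step 3): P = [4, 7] / [5];  Q = [1, 2] / [3]
  Insert 2 (step 4): P = [2, 7] / [4] / [5];  Q = [1, 2] / [3] / [4]
  Insert 3 (step 5): P = [2, 3] / [4, 7] / [5];  Q = [1, 2] / [3, 5] / [4]
  Insert 8 (step 6): P = [2, 3, 8] / [4, 7] / [5];  Q = [1, 2, 6] / [3, 5] / [4]
  Insert 6 (step 7): P = [2, 3, 6] / [4, 7, 8] / [5];  Q = [1, 2, 6] / [3, 5, 7] / [4]
  Insert 1 (step 8): P = [1, 3, 6] / [2, 7, 8] / [4] / [5];  Q = [1, 2, 6] / [3, 5, 7] / [4] / [8]
Final shape: (3, 3, 1, 1).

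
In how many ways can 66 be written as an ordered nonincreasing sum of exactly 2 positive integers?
p(66, 2 parts) = 33

Partitions of n into exactly k parts are in bijection with partitions of n − k into at most k parts (subtract 1 from each part). So p(66, exactly 2) = p(64, parts ≤ 2). Computing via the recurrence p(m, j) = p(m, j−1) + p(m−j, j) gives 33.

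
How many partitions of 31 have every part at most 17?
p(31, parts ≤ 17) = 6469

Use the recurrence p(n, m) = p(n, m−1) + p(n−m, m): either the largest part is < m (count p(n, m−1)) or the largest part is exactly m (remove one copy of m, count p(n−m, m)). With p(0, ·) = 1 this gives p(31, parts ≤ 17) = 6469. (By conjugating Young diagrams, this also counts partitions of 31 into at most 17 parts.)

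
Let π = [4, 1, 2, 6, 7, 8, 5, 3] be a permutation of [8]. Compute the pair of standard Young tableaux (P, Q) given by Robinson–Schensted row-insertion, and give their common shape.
P = [1, 2, 3, 7, 8] / [4, 5] / [6];  Q = [1, 3, 4, 5, 6] / [2, 7] / [8];  common shape = (5, 2, 1)

Row-insert the values π_1, π_2, … into P one at a time, bumping the leftmost entry strictly greater than the inserted value down to the next row. The recording tableau Q records, in position (i, j), the step at which that cell was added to P.
  Insert 4 (step 1): P = [4];  Q = [1]
  Insert 1 (step 2): P = [1] / [4];  Q = [1] / [2]
  Insert 2 (step 3): P = [1, 2] / [4];  Q = [1, 3] / [2]
  Insert 6 (step 4): P = [1, 2, 6] / [4];  Q = [1, 3, 4] / [2]
  Insert 7 (step 5): P = [1, 2, 6, 7] / [4];  Q = [1, 3, 4, 5] / [2]
  Insert 8 (step 6): P = [1, 2, 6, 7, 8] / [4];  Q = [1, 3, 4, 5, 6] / [2]
  Insert 5 (step 7): P = [1, 2, 5, 7, 8] / [4, 6];  Q = [1, 3, 4, 5, 6] / [2, 7]
  Insert 3 (step 8): P = [1, 2, 3, 7, 8] / [4, 5] / [6];  Q = [1, 3, 4, 5, 6] / [2, 7] / [8]
Final shape: (5, 2, 1).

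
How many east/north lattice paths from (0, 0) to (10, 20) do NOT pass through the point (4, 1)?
Number of paths = 29159515

Total paths from (0, 0) to (10, 20): C(30, 10) = 30045015. Paths through (4, 1): (paths (0, 0) → (4, 1)) × (paths (4, 1) → (10, 20)) = C(5, 4) · C(25, 6) = 5 · 177100 = 885500. Avoidance count = 30045015 − 885500 = 29159515.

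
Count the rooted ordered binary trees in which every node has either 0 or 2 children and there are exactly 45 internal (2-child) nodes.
C_45 = 2257117854077248073253720

These full binary trees are counted by the Catalan number C_n = (1/(n + 1)) · C(2n, n). For n = 45: C_45 = (1/46) · C(90, 45) = 103827421287553411369671120/46 = 2257117854077248073253720.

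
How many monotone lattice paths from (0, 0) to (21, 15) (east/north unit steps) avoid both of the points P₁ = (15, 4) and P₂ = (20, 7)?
Number of paths = 5513894418

Inclusion–exclusion. Total paths: C(36, 21) = 5567902560. Through P₁: C(19, 15)·C(17, 6) = 47969376. Through P₂: C(27, 20)·C(9, 1) = 7992270. Since P₁ is strictly southwest of P₂, a monotone path through both must visit P₁ then P₂; paths through both = C(19, 15)·C(8, 5)·C(9, 1) = 1953504. Avoid both = 5567902560 − 47969376 − 7992270 + 1953504 = 5513894418.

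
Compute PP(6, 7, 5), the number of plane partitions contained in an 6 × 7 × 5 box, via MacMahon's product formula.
PP(6, 7, 5) = 739309710568

Evaluate the triple product over i = 1..6, j = 1..7, k = 1..5. The factors are (2/1) · (3/2) · (4/3) · (5/4) · (6/5) · (3/2) · (4/3) · (5/4) · … (210 factors total). The numerators and denominators telescope so the product is an integer; carrying out the multiplication exactly gives PP(6, 7, 5) = 739309710568.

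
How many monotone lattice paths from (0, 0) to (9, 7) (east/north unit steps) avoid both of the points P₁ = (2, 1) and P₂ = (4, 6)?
Number of paths = 5410

Inclusion–exclusion. Total paths: C(16, 9) = 11440. Through P₁: C(3, 2)·C(13, 7) = 5148. Through P₂: C(10, 4)·C(6, 5) = 1260. Since P₁ is strictly southwest of P₂, a monotone path through both must visit P₁ then P₂; paths through both = C(3, 2)·C(7, 2)·C(6, 5) = 378. Avoid both = 11440 − 5148 − 1260 + 378 = 5410.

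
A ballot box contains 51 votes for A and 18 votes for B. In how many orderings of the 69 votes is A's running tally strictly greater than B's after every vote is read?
Strict-lead orderings = 8241111232613688

Total orderings of the 69 votes with 51 for A: C(69, 51) = 17231414395464984. By the Bertrand ballot formula (Cycle Lemma / reflection principle), the number of orderings in which A is strictly ahead of B throughout is (p − q)/(p + q) · C(p + q, p) = (51 − 18)/(51 + 18) · 17231414395464984 = 8241111232613688.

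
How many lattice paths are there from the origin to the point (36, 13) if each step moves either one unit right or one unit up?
Number of paths = 262596783764

A monotone lattice path from (0, 0) to (36, 13) consists of 36 east steps and 13 north steps in some order, so it is determined by which 36 of the 49 steps are east. The count is C(49, 36) = 262596783764.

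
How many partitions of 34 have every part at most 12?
p(34, parts ≤ 12) = 8877

Use the recurrence p(n, m) = p(n, m−1) + p(n−m, m): either the largest part is < m (count p(n, m−1)) or the largest part is exactly m (remove one copy of m, count p(n−m, m)). With p(0, ·) = 1 this gives p(34, parts ≤ 12) = 8877. (By conjugating Young diagrams, this also counts partitions of 34 into at most 12 parts.)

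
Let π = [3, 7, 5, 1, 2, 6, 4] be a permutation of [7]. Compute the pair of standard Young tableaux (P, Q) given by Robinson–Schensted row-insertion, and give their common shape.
P = [1, 2, 4] / [3, 5, 6] / [7];  Q = [1, 2, 6] / [3, 5, 7] / [4];  common shape = (3, 3, 1)

Row-insert the values π_1, π_2, … into P one at a time, bumping the leftmost entry strictly greater than the inserted value down to the next row. The recording tableau Q records, in position (i, j), the step at which that cell was added to P.
  Insert 3 (step 1): P = [3];  Q = [1]
  Insert 7 (step 2): P = [3, 7];  Q = [1, 2]
  Insert 5 (step 3): P = [3, 5] / [7];  Q = [1, 2] / [3]
  Insert 1 (step 4): P = [1, 5] / [3] / [7];  Q = [1, 2] / [3] / [4]
  Insert 2 (step 5): P = [1, 2] / [3, 5] / [7];  Q = [1, 2] / [3, 5] / [4]
  Insert 6 (step 6): P = [1, 2, 6] / [3, 5] / [7];  Q = [1, 2, 6] / [3, 5] / [4]
  Insert 4 (step 7): P = [1, 2, 4] / [3, 5, 6] / [7];  Q = [1, 2, 6] / [3, 5, 7] / [4]
Final shape: (3, 3, 1).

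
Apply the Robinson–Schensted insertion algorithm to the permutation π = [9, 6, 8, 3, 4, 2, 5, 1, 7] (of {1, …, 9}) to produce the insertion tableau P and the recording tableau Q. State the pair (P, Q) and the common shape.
P = [1, 4, 5, 7] / [2, 8] / [3] / [6] / [9];  Q = [1, 3, 7, 9] / [2, 5] / [4] / [6] / [8];  common shape = (4, 2, 1, 1, 1)

Row-insert the values π_1, π_2, … into P one at a time, bumping the leftmost entry strictly greater than the inserted value down to the next row. The recording tableau Q records, in position (i, j), the step at which that cell was added to P.
  Insert 9 (step 1): P = [9];  Q = [1]
  Insert 6 (step 2): P = [6] / [9];  Q = [1] / [2]
  Insert 8 (step 3): P = [6, 8] / [9];  Q = [1, 3] / [2]
  Insert 3 (step 4): P = [3, 8] / [6] / [9];  Q = [1, 3] / [2] / [4]
  Insert 4 (step 5): P = [3, 4] / [6, 8] / [9];  Q = [1, 3] / [2, 5] / [4]
  Insert 2 (step 6): P = [2, 4] / [3, 8] / [6] / [9];  Q = [1, 3] / [2, 5] / [4] / [6]
  Insert 5 (step 7): P = [2, 4, 5] / [3, 8] / [6] / [9];  Q = [1, 3, 7] / [2, 5] / [4] / [6]
  Insert 1 (step 8): P = [1, 4, 5] / [2, 8] / [3] / [6] / [9];  Q = [1, 3, 7] / [2, 5] / [4] / [6] / [8]
  Insert 7 (step 9): P = [1, 4, 5, 7] / [2, 8] / [3] / [6] / [9];  Q = [1, 3, 7, 9] / [2, 5] / [4] / [6] / [8]
Final shape: (4, 2, 1, 1, 1).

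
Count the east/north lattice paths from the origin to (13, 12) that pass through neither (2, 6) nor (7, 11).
Number of paths = 4680396

Inclusion–exclusion. Total paths: C(25, 13) = 5200300. Through P₁: C(8, 2)·C(17, 11) = 346528. Through P₂: C(18, 7)·C(7, 6) = 222768. Since P₁ is strictly southwest of P₂, a monotone path through both must visit P₁ then P₂; paths through both = C(8, 2)·C(10, 5)·C(7, 6) = 49392. Avoid both = 5200300 − 346528 − 222768 + 49392 = 4680396.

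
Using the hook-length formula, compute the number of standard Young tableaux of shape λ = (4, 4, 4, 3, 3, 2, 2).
# SYT of shape (4, 4, 4, 3, 3, 2, 2) = 298750452

Hook-length formula: f^λ = n! / Π hook(c), product over all cells c of the Young diagram. For λ = (4, 4, 4, 3, 3, 2, 2), n = 22 boxes. Hook lengths by row (left-to-right, top-to-bottom): [10, 9, 6, 3]; [9, 8, 5, 2]; [8, 7, 4, 1]; [6, 5, 2]; [5, 4, 1]; [3, 2]; [2, 1]. Product of hooks = 3762339840000. So f^λ = 22! / 3762339840000 = 1124000727777607680000 / 3762339840000 = 298750452.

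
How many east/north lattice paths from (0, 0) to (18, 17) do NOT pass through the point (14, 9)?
Number of paths = 4133058600

Total paths from (0, 0) to (18, 17): C(35, 18) = 4537567650. Paths through (14, 9): (paths (0, 0) → (14, 9)) × (paths (14, 9) → (18, 17)) = C(23, 14) · C(12, 4) = 817190 · 495 = 404509050. Avoidance count = 4537567650 − 404509050 = 4133058600.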